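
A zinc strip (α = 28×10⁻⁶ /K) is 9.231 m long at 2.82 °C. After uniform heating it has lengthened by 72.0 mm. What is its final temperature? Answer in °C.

T = 281 °C

ΔL = αL₀ΔT ⇒ ΔT = ΔL / (αL₀)
ΔT = 72.0×10⁻³ m / (28×10⁻⁶ × 9.231 m) = 278.56 K
T = 2.82 + 278.56 = 281.38 °C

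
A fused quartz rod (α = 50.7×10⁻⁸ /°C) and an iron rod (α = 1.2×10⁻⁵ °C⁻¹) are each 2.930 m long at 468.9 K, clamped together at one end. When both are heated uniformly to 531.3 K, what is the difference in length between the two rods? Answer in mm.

ΔT = 62.4 K
fused quartz: ΔL = 50.7×10⁻⁸ × 2.930 m × 62.4 = 9.2696×10⁻⁵ m = 0.092696 mm
iron: ΔL = 1.2×10⁻⁵ × 2.930 m × 62.4 = 2.1940×10⁻³ m = 2.1940 mm
difference = 2.1940 − 0.092696 = 2.101304 mm

2.10 mm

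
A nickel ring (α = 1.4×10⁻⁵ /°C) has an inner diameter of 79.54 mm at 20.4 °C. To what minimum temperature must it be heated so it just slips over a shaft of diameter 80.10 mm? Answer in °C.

T = 523 °C

Required Δd = 80.10 − 79.54 = 0.56 mm
Δd = αd₀ΔT ⇒ ΔT = Δd/(αd₀) = 0.56 / (1.4×10⁻⁵ × 79.54) = 502.89 K
T_min = 20.4 + 502.89 = 523.29 °C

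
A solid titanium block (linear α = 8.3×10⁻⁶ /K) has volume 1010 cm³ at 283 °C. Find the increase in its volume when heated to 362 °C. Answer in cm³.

Isotropic solid: β ≈ 3α = 2.5×10⁻⁵ /K; ΔT = 79 K
ΔV = 3αV₀ΔT = 3(8.3×10⁻⁶)(1010)(79) = 1.99 cm³

ΔV = 1.99 cm³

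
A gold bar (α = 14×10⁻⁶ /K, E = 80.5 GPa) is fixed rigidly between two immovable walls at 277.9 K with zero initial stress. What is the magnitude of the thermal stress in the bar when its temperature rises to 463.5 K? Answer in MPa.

Fully constrained: the free strain ε = αΔT is blocked, so σ = Eε = EαΔT.
|ΔT| = 185.6 K
σ = 80.5×10⁹ × 14×10⁻⁶ × 185.6 = 2.09×10⁸ Pa

σ = 209 MPa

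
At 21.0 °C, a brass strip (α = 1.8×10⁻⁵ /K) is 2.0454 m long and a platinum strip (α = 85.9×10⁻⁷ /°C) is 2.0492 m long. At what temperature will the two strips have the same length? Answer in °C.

T = 218.8 °C

Equal length when α₁L₁ΔT − α₂L₂ΔT = L₂ − L₁ = 3.80×10⁻³ m
α₁L₁ = 3.68172×10⁻⁵, α₂L₂ = 1.7602628×10⁻⁵ → Δ(αL) = 1.9214572×10⁻⁵ m/K
ΔT = 3.80×10⁻³ / 1.9214572×10⁻⁵ = 197.767 K, so T = 21.0 + 197.767 = 218.767 °C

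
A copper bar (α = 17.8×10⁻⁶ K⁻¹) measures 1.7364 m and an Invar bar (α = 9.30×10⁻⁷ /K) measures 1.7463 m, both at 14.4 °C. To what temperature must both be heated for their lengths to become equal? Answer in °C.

L₁(1 + α₁ΔT) = L₂(1 + α₂ΔT) ⇒ ΔT = (L₂ − L₁)/(α₁L₁ − α₂L₂)
L₂ − L₁ = 1.7463 − 1.7364 = 9.90×10⁻³ m
α₁L₁ − α₂L₂ = 17.8×10⁻⁶×1.7364 − 9.30×10⁻⁷×1.7463 = 2.9283861×10⁻⁵ m/K
ΔT = 9.90×10⁻³ / 2.9283861×10⁻⁵ = 338.070 K
T = 14.4 + 338.070 = 352.470 °C

T = 352.5 °C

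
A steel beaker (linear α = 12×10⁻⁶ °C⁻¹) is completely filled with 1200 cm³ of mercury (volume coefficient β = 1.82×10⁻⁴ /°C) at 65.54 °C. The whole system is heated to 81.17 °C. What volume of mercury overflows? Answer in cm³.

2.74 cm³

The beaker also expands: β_container ≈ 3α = 3.6×10⁻⁵ /K
Net overflow = V₀(β_liq − 3α_cont)ΔT
β − 3α = 1.82×10⁻⁴ − 3.6×10⁻⁵ = 1.46×10⁻⁴ /K; ΔT = 15.63 K
ΔV = 1200 × 1.46×10⁻⁴ × 15.63 = 2.74 cm³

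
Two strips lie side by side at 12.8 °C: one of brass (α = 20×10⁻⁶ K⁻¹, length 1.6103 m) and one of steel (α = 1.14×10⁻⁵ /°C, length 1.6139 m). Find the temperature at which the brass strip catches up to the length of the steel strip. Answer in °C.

T = 273.5 °C

L₁(1 + α₁ΔT) = L₂(1 + α₂ΔT) ⇒ ΔT = (L₂ − L₁)/(α₁L₁ − α₂L₂)
L₂ − L₁ = 1.6139 − 1.6103 = 3.60×10⁻³ m
α₁L₁ − α₂L₂ = 20×10⁻⁶×1.6103 − 1.14×10⁻⁵×1.6139 = 1.380754×10⁻⁵ m/K
ΔT = 3.60×10⁻³ / 1.380754×10⁻⁵ = 260.727 K
T = 12.8 + 260.727 = 273.527 °C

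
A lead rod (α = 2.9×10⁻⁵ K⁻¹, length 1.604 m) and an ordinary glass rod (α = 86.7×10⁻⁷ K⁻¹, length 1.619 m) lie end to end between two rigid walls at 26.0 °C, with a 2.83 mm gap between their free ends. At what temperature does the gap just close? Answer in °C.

α₁L₁ = 4.6516×10⁻⁵ m/K, α₂L₂ = 1.403673×10⁻⁵ m/K → total 6.055273×10⁻⁵ m/K
ΔT = g/(α₁L₁+α₂L₂) = 2.83×10⁻³ / 6.055273×10⁻⁵ = 46.736 K
T = 26.0 + 46.736 = 72.736 °C

T = 72.7 °C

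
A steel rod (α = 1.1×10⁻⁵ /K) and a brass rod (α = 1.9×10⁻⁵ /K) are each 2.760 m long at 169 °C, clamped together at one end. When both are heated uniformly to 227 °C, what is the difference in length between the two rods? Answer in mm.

ΔT = 58 K
steel: ΔL = 1.1×10⁻⁵ × 2.760 m × 58 = 1.7609×10⁻³ m = 1.7609 mm
brass: ΔL = 1.9×10⁻⁵ × 2.760 m × 58 = 3.0415×10⁻³ m = 3.0415 mm
difference = 3.0415 − 1.7609 = 1.2806 mm

1.28 mm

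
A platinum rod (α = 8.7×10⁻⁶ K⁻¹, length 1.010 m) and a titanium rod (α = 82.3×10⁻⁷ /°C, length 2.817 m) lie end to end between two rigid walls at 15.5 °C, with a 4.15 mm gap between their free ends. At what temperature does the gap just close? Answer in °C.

T = 145 °C

α₁L₁ = 8.787×10⁻⁶ m/K, α₂L₂ = 2.318391×10⁻⁵ m/K → total 3.197091×10⁻⁵ m/K
ΔT = g/(α₁L₁+α₂L₂) = 4.15×10⁻³ / 3.197091×10⁻⁵ = 129.81 K
T = 15.5 + 129.81 = 145.31 °C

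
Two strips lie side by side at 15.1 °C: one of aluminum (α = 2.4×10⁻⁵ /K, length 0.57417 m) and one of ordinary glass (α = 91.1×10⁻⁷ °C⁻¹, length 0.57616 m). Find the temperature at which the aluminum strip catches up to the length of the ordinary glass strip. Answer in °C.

T = 248.4 °C

L₁(1 + α₁ΔT) = L₂(1 + α₂ΔT) ⇒ ΔT = (L₂ − L₁)/(α₁L₁ − α₂L₂)
L₂ − L₁ = 0.57616 − 0.57417 = 1.99×10⁻³ m
α₁L₁ − α₂L₂ = 2.4×10⁻⁵×0.57417 − 91.1×10⁻⁷×0.57616 = 8.5312624×10⁻⁶ m/K
ΔT = 1.99×10⁻³ / 8.5312624×10⁻⁶ = 233.260 K
T = 15.1 + 233.260 = 248.360 °C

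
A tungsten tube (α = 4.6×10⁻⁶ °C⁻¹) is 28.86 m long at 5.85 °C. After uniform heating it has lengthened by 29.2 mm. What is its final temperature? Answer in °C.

T = 226 °C

ΔL = αL₀ΔT ⇒ ΔT = ΔL / (αL₀)
ΔT = 29.2×10⁻³ m / (4.6×10⁻⁶ × 28.86 m) = 219.95 K
T = 5.85 + 219.95 = 225.80 °C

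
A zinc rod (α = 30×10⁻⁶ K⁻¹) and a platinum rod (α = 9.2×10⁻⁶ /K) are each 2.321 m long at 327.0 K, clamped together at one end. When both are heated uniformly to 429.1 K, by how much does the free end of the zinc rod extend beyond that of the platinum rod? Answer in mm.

4.93 mm

ΔT = 102.1 K
zinc: ΔL = 30×10⁻⁶ × 2.321 m × 102.1 = 7.1092×10⁻³ m = 7.1092 mm
platinum: ΔL = 9.2×10⁻⁶ × 2.321 m × 102.1 = 2.1802×10⁻³ m = 2.1802 mm
difference = 7.1092 − 2.1802 = 4.9290 mm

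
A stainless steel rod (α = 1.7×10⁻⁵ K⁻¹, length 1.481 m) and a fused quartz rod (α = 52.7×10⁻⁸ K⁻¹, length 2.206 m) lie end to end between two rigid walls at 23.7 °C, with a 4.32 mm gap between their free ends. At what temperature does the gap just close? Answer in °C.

T = 188 °C

Gap closes when ΔL₁ + ΔL₂ = 4.32 mm = 4.32×10⁻³ m
(α₁L₁ + α₂L₂)ΔT = g
α₁L₁ + α₂L₂ = 1.7×10⁻⁵×1.481 + 52.7×10⁻⁸×2.206 = 2.6339562×10⁻⁵ m/K
ΔT = 4.32×10⁻³ / 2.6339562×10⁻⁵ = 164.01 K
T = 23.7 + 164.01 = 187.71 °C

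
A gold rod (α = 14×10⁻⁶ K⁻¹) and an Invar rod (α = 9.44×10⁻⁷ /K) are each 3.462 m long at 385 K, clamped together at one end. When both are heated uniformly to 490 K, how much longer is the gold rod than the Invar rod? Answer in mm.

ΔT = 105 K
gold: ΔL = 14×10⁻⁶ × 3.462 m × 105 = 5.0891×10⁻³ m = 5.0891 mm
Invar: ΔL = 9.44×10⁻⁷ × 3.462 m × 105 = 3.4315×10⁻⁴ m = 0.34315 mm
difference = 5.0891 − 0.34315 = 4.74595 mm

4.75 mm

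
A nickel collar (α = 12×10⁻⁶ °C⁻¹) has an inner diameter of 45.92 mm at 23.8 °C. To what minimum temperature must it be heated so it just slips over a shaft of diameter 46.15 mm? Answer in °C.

T = 441 °C

Required Δd = 46.15 − 45.92 = 0.23 mm
Δd = αd₀ΔT ⇒ ΔT = Δd/(αd₀) = 0.23 / (12×10⁻⁶ × 45.92) = 417.39 K
T_min = 23.8 + 417.39 = 441.19 °C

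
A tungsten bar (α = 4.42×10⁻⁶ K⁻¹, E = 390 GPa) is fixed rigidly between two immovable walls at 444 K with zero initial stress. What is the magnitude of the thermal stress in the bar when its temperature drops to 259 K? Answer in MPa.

Fully constrained: the free strain ε = αΔT is blocked, so σ = Eε = EαΔT.
|ΔT| = 185 K
σ = 390×10⁹ × 4.42×10⁻⁶ × 185 = 3.19×10⁸ Pa

σ = 319 MPa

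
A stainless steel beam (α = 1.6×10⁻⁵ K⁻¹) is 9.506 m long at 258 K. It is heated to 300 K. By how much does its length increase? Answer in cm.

ΔL = 0.639 cm

|ΔT| = |300 − 258| = 42 K
ΔL = αL₀ΔT = (1.6×10⁻⁵)(9.506)(42) = 6.39×10⁻³ m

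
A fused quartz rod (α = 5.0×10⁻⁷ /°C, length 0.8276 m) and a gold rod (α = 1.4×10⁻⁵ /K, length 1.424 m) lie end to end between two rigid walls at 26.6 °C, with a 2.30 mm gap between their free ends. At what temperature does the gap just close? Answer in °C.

T = 140 °C

α₁L₁ = 4.138×10⁻⁷ m/K, α₂L₂ = 1.9936×10⁻⁵ m/K → total 2.03498×10⁻⁵ m/K
ΔT = g/(α₁L₁+α₂L₂) = 2.30×10⁻³ / 2.03498×10⁻⁵ = 113.02 K
T = 26.6 + 113.02 = 139.62 °C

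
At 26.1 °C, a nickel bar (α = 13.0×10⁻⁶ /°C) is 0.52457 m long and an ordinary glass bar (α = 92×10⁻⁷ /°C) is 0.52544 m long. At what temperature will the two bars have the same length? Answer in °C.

T = 464.3 °C

L₁(1 + α₁ΔT) = L₂(1 + α₂ΔT) ⇒ ΔT = (L₂ − L₁)/(α₁L₁ − α₂L₂)
L₂ − L₁ = 0.52544 − 0.52457 = 8.70×10⁻⁴ m
α₁L₁ − α₂L₂ = 13.0×10⁻⁶×0.52457 − 92×10⁻⁷×0.52544 = 1.985362×10⁻⁶ m/K
ΔT = 8.70×10⁻⁴ / 1.985362×10⁻⁶ = 438.207 K
T = 26.1 + 438.207 = 464.307 °C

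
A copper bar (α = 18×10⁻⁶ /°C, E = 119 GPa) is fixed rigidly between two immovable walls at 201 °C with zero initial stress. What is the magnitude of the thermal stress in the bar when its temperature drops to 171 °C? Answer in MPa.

σ = 64.3 MPa

Fully constrained: the free strain ε = αΔT is blocked, so σ = Eε = EαΔT.
|ΔT| = 30 K
σ = 119×10⁹ × 18×10⁻⁶ × 30 = 6.43×10⁷ Pa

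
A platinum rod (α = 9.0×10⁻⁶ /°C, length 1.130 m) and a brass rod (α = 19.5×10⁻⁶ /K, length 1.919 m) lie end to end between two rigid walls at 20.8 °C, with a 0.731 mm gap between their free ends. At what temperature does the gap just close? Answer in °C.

T = 36.2 °C

Gap closes when ΔL₁ + ΔL₂ = 0.731 mm = 7.31×10⁻⁴ m
(α₁L₁ + α₂L₂)ΔT = g
α₁L₁ + α₂L₂ = 9.0×10⁻⁶×1.130 + 19.5×10⁻⁶×1.919 = 4.75905×10⁻⁵ m/K
ΔT = 7.31×10⁻⁴ / 4.75905×10⁻⁵ = 15.360 K
T = 20.8 + 15.360 = 36.160 °C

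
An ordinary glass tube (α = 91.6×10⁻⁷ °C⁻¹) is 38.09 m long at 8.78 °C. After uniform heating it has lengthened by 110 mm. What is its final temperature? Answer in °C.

T = 324 °C

ΔL = αL₀ΔT ⇒ ΔT = ΔL / (αL₀)
ΔT = 110×10⁻³ m / (91.6×10⁻⁷ × 38.09 m) = 315.27 K
T = 8.78 + 315.27 = 324.05 °C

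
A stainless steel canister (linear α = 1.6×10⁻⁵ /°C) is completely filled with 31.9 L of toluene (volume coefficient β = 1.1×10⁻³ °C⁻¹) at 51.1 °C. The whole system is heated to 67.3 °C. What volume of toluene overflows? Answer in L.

The canister also expands: β_container ≈ 3α = 4.8×10⁻⁵ /K
Net overflow = V₀(β_liq − 3α_cont)ΔT
β − 3α = 1.10×10⁻³ − 4.8×10⁻⁵ = 1.052×10⁻³ /K; ΔT = 16.2 K
ΔV = 31.9 × 1.052×10⁻³ × 16.2 = 0.544 L

0.544 L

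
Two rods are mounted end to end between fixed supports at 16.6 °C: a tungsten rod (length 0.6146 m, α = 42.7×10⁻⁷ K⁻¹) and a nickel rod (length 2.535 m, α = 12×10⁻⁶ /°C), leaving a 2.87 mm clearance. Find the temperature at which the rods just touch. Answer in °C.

Gap closes when ΔL₁ + ΔL₂ = 2.87 mm = 2.87×10⁻³ m
(α₁L₁ + α₂L₂)ΔT = g
α₁L₁ + α₂L₂ = 42.7×10⁻⁷×0.6146 + 12×10⁻⁶×2.535 = 3.3044342×10⁻⁵ m/K
ΔT = 2.87×10⁻³ / 3.3044342×10⁻⁵ = 86.85 K
T = 16.6 + 86.85 = 103.45 °C

T = 103 °C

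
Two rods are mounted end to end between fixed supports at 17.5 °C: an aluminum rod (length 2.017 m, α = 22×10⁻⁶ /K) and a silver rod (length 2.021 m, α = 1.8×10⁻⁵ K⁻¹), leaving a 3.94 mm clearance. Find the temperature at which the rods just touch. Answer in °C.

Gap closes when ΔL₁ + ΔL₂ = 3.94 mm = 3.94×10⁻³ m
(α₁L₁ + α₂L₂)ΔT = g
α₁L₁ + α₂L₂ = 22×10⁻⁶×2.017 + 1.8×10⁻⁵×2.021 = 8.0752×10⁻⁵ m/K
ΔT = 3.94×10⁻³ / 8.0752×10⁻⁵ = 48.791 K
T = 17.5 + 48.791 = 66.291 °C

T = 66.3 °C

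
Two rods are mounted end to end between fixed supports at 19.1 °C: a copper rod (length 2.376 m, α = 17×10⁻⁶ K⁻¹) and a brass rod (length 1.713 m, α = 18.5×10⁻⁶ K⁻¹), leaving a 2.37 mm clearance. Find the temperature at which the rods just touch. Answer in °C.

T = 52.0 °C

α₁L₁ = 4.0392×10⁻⁵ m/K, α₂L₂ = 3.16905×10⁻⁵ m/K → total 7.20825×10⁻⁵ m/K
ΔT = g/(α₁L₁+α₂L₂) = 2.37×10⁻³ / 7.20825×10⁻⁵ = 32.879 K
T = 19.1 + 32.879 = 51.979 °C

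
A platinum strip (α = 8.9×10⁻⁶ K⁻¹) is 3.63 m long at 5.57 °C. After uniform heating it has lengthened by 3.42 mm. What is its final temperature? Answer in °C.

ΔL = αL₀ΔT ⇒ ΔT = ΔL / (αL₀)
ΔT = 3.42×10⁻³ m / (8.9×10⁻⁶ × 3.63 m) = 105.86 K
T = 5.57 + 105.86 = 111.43 °C

T = 111 °C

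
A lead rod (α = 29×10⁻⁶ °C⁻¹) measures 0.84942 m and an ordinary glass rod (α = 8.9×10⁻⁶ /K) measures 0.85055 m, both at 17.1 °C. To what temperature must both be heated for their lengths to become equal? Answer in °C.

T = 83.32 °C

L₁(1 + α₁ΔT) = L₂(1 + α₂ΔT) ⇒ ΔT = (L₂ − L₁)/(α₁L₁ − α₂L₂)
L₂ − L₁ = 0.85055 − 0.84942 = 1.13×10⁻³ m
α₁L₁ − α₂L₂ = 29×10⁻⁶×0.84942 − 8.9×10⁻⁶×0.85055 = 1.7063285×10⁻⁵ m/K
ΔT = 1.13×10⁻³ / 1.7063285×10⁻⁵ = 66.2241 K
T = 17.1 + 66.2241 = 83.3241 °C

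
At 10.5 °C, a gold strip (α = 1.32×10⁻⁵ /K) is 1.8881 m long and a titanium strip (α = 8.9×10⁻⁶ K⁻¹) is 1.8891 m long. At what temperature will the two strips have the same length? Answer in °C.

T = 133.8 °C

L₁(1 + α₁ΔT) = L₂(1 + α₂ΔT) ⇒ ΔT = (L₂ − L₁)/(α₁L₁ − α₂L₂)
L₂ − L₁ = 1.8891 − 1.8881 = 1.00×10⁻³ m
α₁L₁ − α₂L₂ = 1.32×10⁻⁵×1.8881 − 8.9×10⁻⁶×1.8891 = 8.10993×10⁻⁶ m/K
ΔT = 1.00×10⁻³ / 8.10993×10⁻⁶ = 123.306 K
T = 10.5 + 123.306 = 133.806 °C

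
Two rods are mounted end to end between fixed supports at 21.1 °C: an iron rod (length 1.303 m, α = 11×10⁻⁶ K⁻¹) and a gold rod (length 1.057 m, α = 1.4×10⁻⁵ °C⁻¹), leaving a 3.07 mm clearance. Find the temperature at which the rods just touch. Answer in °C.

Gap closes when ΔL₁ + ΔL₂ = 3.07 mm = 3.07×10⁻³ m
(α₁L₁ + α₂L₂)ΔT = g
α₁L₁ + α₂L₂ = 11×10⁻⁶×1.303 + 1.4×10⁻⁵×1.057 = 2.9131×10⁻⁵ m/K
ΔT = 3.07×10⁻³ / 2.9131×10⁻⁵ = 105.39 K
T = 21.1 + 105.39 = 126.49 °C

T = 126 °C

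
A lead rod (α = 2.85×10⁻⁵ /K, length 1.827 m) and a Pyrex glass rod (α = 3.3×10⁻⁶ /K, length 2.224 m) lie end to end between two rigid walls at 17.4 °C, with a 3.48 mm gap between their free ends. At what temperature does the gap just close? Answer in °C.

T = 76.0 °C

α₁L₁ = 5.20695×10⁻⁵ m/K, α₂L₂ = 7.3392×10⁻⁶ m/K → total 5.94087×10⁻⁵ m/K
ΔT = g/(α₁L₁+α₂L₂) = 3.48×10⁻³ / 5.94087×10⁻⁵ = 58.577 K
T = 17.4 + 58.577 = 75.977 °C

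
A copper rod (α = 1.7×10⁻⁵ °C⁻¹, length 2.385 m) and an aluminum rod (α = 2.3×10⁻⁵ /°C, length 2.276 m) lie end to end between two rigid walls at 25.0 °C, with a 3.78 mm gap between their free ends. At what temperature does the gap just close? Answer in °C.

α₁L₁ = 4.0545×10⁻⁵ m/K, α₂L₂ = 5.2348×10⁻⁵ m/K → total 9.2893×10⁻⁵ m/K
ΔT = g/(α₁L₁+α₂L₂) = 3.78×10⁻³ / 9.2893×10⁻⁵ = 40.692 K
T = 25.0 + 40.692 = 65.692 °C

T = 65.7 °C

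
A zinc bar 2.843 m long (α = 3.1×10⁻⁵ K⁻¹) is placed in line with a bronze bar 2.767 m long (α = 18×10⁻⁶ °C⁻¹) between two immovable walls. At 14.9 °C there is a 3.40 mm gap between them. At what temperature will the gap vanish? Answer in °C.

Gap closes when ΔL₁ + ΔL₂ = 3.40 mm = 3.40×10⁻³ m
(α₁L₁ + α₂L₂)ΔT = g
α₁L₁ + α₂L₂ = 3.1×10⁻⁵×2.843 + 18×10⁻⁶×2.767 = 1.37939×10⁻⁴ m/K
ΔT = 3.40×10⁻³ / 1.37939×10⁻⁴ = 24.649 K
T = 14.9 + 24.649 = 39.549 °C

T = 39.5 °C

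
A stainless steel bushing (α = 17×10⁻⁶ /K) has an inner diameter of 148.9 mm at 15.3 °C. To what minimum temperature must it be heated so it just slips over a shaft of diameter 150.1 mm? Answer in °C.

T = 489 °C

Required Δd = 150.1 − 148.9 = 1.2 mm
Δd = αd₀ΔT ⇒ ΔT = Δd/(αd₀) = 1.2 / (17×10⁻⁶ × 148.9) = 474.06 K
T_min = 15.3 + 474.06 = 489.36 °C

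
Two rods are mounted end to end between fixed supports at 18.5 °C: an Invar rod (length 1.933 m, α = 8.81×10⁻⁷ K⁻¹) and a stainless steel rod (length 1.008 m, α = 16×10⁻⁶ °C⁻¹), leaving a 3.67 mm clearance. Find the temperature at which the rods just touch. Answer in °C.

α₁L₁ = 1.702973×10⁻⁶ m/K, α₂L₂ = 1.6128×10⁻⁵ m/K → total 1.7830973×10⁻⁵ m/K
ΔT = g/(α₁L₁+α₂L₂) = 3.67×10⁻³ / 1.7830973×10⁻⁵ = 205.82 K
T = 18.5 + 205.82 = 224.32 °C

T = 224 °C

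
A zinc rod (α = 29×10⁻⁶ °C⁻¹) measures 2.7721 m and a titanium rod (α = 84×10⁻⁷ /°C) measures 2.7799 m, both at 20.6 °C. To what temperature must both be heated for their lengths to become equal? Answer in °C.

L₁(1 + α₁ΔT) = L₂(1 + α₂ΔT) ⇒ ΔT = (L₂ − L₁)/(α₁L₁ − α₂L₂)
L₂ − L₁ = 2.7799 − 2.7721 = 7.80×10⁻³ m
α₁L₁ − α₂L₂ = 29×10⁻⁶×2.7721 − 84×10⁻⁷×2.7799 = 5.703974×10⁻⁵ m/K
ΔT = 7.80×10⁻³ / 5.703974×10⁻⁵ = 136.747 K
T = 20.6 + 136.747 = 157.347 °C

T = 157.3 °C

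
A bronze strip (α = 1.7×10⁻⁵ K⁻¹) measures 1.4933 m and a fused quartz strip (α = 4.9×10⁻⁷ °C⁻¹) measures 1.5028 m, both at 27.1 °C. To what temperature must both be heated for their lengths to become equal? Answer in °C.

T = 412.5 °C

Equal length when α₁L₁ΔT − α₂L₂ΔT = L₂ − L₁ = 9.50×10⁻³ m
α₁L₁ = 2.53861×10⁻⁵, α₂L₂ = 7.36372×10⁻⁷ → Δ(αL) = 2.4649728×10⁻⁵ m/K
ΔT = 9.50×10⁻³ / 2.4649728×10⁻⁵ = 385.400 K, so T = 27.1 + 385.400 = 412.500 °C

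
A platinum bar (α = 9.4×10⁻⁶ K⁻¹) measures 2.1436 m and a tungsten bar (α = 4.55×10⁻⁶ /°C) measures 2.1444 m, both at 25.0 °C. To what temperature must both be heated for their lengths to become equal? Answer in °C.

L₁(1 + α₁ΔT) = L₂(1 + α₂ΔT) ⇒ ΔT = (L₂ − L₁)/(α₁L₁ − α₂L₂)
L₂ − L₁ = 2.1444 − 2.1436 = 8.00×10⁻⁴ m
α₁L₁ − α₂L₂ = 9.4×10⁻⁶×2.1436 − 4.55×10⁻⁶×2.1444 = 1.039282×10⁻⁵ m/K
ΔT = 8.00×10⁻⁴ / 1.039282×10⁻⁵ = 76.976 K
T = 25.0 + 76.976 = 101.976 °C

T = 102.0 °C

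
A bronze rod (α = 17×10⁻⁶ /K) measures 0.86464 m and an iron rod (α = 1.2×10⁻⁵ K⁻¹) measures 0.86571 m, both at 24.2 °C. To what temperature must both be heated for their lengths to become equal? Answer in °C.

L₁(1 + α₁ΔT) = L₂(1 + α₂ΔT) ⇒ ΔT = (L₂ − L₁)/(α₁L₁ − α₂L₂)
L₂ − L₁ = 0.86571 − 0.86464 = 1.07×10⁻³ m
α₁L₁ − α₂L₂ = 17×10⁻⁶×0.86464 − 1.2×10⁻⁵×0.86571 = 4.31036×10⁻⁶ m/K
ΔT = 1.07×10⁻³ / 4.31036×10⁻⁶ = 248.239 K
T = 24.2 + 248.239 = 272.439 °C

T = 272.4 °C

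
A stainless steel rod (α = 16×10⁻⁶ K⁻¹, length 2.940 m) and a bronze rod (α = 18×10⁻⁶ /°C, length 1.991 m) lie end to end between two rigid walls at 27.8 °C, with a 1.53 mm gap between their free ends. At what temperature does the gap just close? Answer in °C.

α₁L₁ = 4.704×10⁻⁵ m/K, α₂L₂ = 3.5838×10⁻⁵ m/K → total 8.2878×10⁻⁵ m/K
ΔT = g/(α₁L₁+α₂L₂) = 1.53×10⁻³ / 8.2878×10⁻⁵ = 18.461 K
T = 27.8 + 18.461 = 46.261 °C

T = 46.3 °C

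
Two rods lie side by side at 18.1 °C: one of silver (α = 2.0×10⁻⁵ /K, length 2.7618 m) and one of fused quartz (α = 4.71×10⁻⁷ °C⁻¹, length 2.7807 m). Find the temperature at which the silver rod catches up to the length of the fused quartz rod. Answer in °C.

L₁(1 + α₁ΔT) = L₂(1 + α₂ΔT) ⇒ ΔT = (L₂ − L₁)/(α₁L₁ − α₂L₂)
L₂ − L₁ = 2.7807 − 2.7618 = 1.89×10⁻² m
α₁L₁ − α₂L₂ = 2.0×10⁻⁵×2.7618 − 4.71×10⁻⁷×2.7807 = 5.39262903×10⁻⁵ m/K
ΔT = 1.89×10⁻² / 5.39262903×10⁻⁵ = 350.478 K
T = 18.1 + 350.478 = 368.578 °C

T = 368.6 °C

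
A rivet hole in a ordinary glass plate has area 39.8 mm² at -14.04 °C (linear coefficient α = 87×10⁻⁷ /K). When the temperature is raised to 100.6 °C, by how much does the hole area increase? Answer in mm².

Area coefficient ≈ 2α; |ΔT| = 114.64 K
ΔA = 2αA₀ΔT = 2(87×10⁻⁷)(39.8)(114.64) = 0.0794 mm²

ΔA = 0.0794 mm²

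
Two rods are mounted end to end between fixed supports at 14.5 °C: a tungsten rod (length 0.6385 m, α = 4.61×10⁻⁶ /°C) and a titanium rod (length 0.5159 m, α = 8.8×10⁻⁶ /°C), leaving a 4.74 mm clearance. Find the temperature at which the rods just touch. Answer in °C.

T = 648 °C

α₁L₁ = 2.943485×10⁻⁶ m/K, α₂L₂ = 4.53992×10⁻⁶ m/K → total 7.483405×10⁻⁶ m/K
ΔT = g/(α₁L₁+α₂L₂) = 4.74×10⁻³ / 7.483405×10⁻⁶ = 633.40 K
T = 14.5 + 633.40 = 647.90 °C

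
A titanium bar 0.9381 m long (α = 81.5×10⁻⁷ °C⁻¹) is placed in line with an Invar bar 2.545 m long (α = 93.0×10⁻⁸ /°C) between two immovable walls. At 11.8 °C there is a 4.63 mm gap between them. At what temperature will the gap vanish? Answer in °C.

T = 474 °C

α₁L₁ = 7.645515×10⁻⁶ m/K, α₂L₂ = 2.36685×10⁻⁶ m/K → total 1.0012365×10⁻⁵ m/K
ΔT = g/(α₁L₁+α₂L₂) = 4.63×10⁻³ / 1.0012365×10⁻⁵ = 462.43 K
T = 11.8 + 462.43 = 474.23 °C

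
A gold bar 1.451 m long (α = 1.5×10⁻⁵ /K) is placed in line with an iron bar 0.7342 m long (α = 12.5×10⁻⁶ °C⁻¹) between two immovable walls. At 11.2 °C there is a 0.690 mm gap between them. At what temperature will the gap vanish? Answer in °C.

T = 33.5 °C

α₁L₁ = 2.1765×10⁻⁵ m/K, α₂L₂ = 9.1775×10⁻⁶ m/K → total 3.09425×10⁻⁵ m/K
ΔT = g/(α₁L₁+α₂L₂) = 6.90×10⁻⁴ / 3.09425×10⁻⁵ = 22.299 K
T = 11.2 + 22.299 = 33.499 °C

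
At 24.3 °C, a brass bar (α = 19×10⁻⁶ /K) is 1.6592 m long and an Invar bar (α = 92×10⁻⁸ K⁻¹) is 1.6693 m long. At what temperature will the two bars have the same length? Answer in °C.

L₁(1 + α₁ΔT) = L₂(1 + α₂ΔT) ⇒ ΔT = (L₂ − L₁)/(α₁L₁ − α₂L₂)
L₂ − L₁ = 1.6693 − 1.6592 = 1.01×10⁻² m
α₁L₁ − α₂L₂ = 19×10⁻⁶×1.6592 − 92×10⁻⁸×1.6693 = 2.9989044×10⁻⁵ m/K
ΔT = 1.01×10⁻² / 2.9989044×10⁻⁵ = 336.790 K
T = 24.3 + 336.790 = 361.090 °C

T = 361.1 °C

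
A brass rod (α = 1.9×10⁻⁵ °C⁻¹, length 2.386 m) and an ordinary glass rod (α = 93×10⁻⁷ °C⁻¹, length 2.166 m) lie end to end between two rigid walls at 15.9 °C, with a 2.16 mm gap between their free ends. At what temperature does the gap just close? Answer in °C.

T = 48.9 °C

α₁L₁ = 4.5334×10⁻⁵ m/K, α₂L₂ = 2.01438×10⁻⁵ m/K → total 6.54778×10⁻⁵ m/K
ΔT = g/(α₁L₁+α₂L₂) = 2.16×10⁻³ / 6.54778×10⁻⁵ = 32.988 K
T = 15.9 + 32.988 = 48.888 °C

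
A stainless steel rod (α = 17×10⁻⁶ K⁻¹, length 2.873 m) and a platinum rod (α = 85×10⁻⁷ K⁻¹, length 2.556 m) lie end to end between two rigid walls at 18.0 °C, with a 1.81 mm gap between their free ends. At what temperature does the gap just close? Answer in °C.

α₁L₁ = 4.8841×10⁻⁵ m/K, α₂L₂ = 2.1726×10⁻⁵ m/K → total 7.0567×10⁻⁵ m/K
ΔT = g/(α₁L₁+α₂L₂) = 1.81×10⁻³ / 7.0567×10⁻⁵ = 25.649 K
T = 18.0 + 25.649 = 43.649 °C

T = 43.6 °C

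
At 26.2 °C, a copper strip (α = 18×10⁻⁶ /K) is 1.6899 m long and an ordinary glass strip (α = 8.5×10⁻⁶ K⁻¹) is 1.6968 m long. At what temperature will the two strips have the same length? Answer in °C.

T = 457.6 °C

Equal length when α₁L₁ΔT − α₂L₂ΔT = L₂ − L₁ = 6.90×10⁻³ m
α₁L₁ = 3.04182×10⁻⁵, α₂L₂ = 1.44228×10⁻⁵ → Δ(αL) = 1.59954×10⁻⁵ m/K
ΔT = 6.90×10⁻³ / 1.59954×10⁻⁵ = 431.374 K, so T = 26.2 + 431.374 = 457.574 °C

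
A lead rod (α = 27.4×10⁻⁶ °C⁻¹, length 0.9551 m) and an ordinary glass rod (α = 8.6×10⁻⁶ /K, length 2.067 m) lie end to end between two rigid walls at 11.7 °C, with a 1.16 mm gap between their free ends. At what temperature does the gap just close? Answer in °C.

T = 38.1 °C

α₁L₁ = 2.616974×10⁻⁵ m/K, α₂L₂ = 1.77762×10⁻⁵ m/K → total 4.394594×10⁻⁵ m/K
ΔT = g/(α₁L₁+α₂L₂) = 1.16×10⁻³ / 4.394594×10⁻⁵ = 26.396 K
T = 11.7 + 26.396 = 38.096 °C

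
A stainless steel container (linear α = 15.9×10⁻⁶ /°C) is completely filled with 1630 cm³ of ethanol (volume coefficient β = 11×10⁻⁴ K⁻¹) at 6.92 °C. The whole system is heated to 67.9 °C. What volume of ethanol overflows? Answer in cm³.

105 cm³

The container also expands: β_container ≈ 3α = 4.77×10⁻⁵ /K
Net overflow = V₀(β_liq − 3α_cont)ΔT
β − 3α = 1.10×10⁻³ − 4.77×10⁻⁵ = 1.0523×10⁻³ /K; ΔT = 60.98 K
ΔV = 1630 × 1.0523×10⁻³ × 60.98 = 105 cm³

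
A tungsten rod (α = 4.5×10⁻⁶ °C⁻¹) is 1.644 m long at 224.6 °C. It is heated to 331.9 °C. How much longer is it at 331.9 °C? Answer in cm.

ΔL = 0.0794 cm

|ΔT| = |331.9 − 224.6| = 107.3 K
ΔL = αL₀ΔT = (4.5×10⁻⁶)(1.644)(107.3) = 7.94×10⁻⁴ m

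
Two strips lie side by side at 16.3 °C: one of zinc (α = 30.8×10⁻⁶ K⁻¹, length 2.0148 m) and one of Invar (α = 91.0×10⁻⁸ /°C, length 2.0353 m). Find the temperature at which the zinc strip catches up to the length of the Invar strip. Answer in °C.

T = 356.8 °C

L₁(1 + α₁ΔT) = L₂(1 + α₂ΔT) ⇒ ΔT = (L₂ − L₁)/(α₁L₁ − α₂L₂)
L₂ − L₁ = 2.0353 − 2.0148 = 2.05×10⁻² m
α₁L₁ − α₂L₂ = 30.8×10⁻⁶×2.0148 − 91.0×10⁻⁸×2.0353 = 6.0203717×10⁻⁵ m/K
ΔT = 2.05×10⁻² / 6.0203717×10⁻⁵ = 340.511 K
T = 16.3 + 340.511 = 356.811 °C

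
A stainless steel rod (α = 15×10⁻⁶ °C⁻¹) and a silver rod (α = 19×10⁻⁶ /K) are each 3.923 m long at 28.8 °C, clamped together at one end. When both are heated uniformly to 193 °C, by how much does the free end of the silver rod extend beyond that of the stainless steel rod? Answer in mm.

ΔT = 164.2 K
stainless steel: ΔL = 15×10⁻⁶ × 3.923 m × 164.2 = 9.6623×10⁻³ m = 9.6623 mm
silver: ΔL = 19×10⁻⁶ × 3.923 m × 164.2 = 1.2239×10⁻² m = 12.239 mm
difference = 12.239 − 9.6623 = 2.5767 mm

2.58 mm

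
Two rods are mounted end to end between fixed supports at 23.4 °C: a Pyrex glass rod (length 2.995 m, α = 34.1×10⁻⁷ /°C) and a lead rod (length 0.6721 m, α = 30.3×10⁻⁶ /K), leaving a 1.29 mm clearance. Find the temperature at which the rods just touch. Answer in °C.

α₁L₁ = 1.021295×10⁻⁵ m/K, α₂L₂ = 2.036463×10⁻⁵ m/K → total 3.057758×10⁻⁵ m/K
ΔT = g/(α₁L₁+α₂L₂) = 1.29×10⁻³ / 3.057758×10⁻⁵ = 42.188 K
T = 23.4 + 42.188 = 65.588 °C

T = 65.6 °C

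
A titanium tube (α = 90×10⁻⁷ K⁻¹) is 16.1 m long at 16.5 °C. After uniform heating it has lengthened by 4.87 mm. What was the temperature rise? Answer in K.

ΔL = αL₀ΔT ⇒ ΔT = ΔL / (αL₀)
ΔT = 4.87×10⁻³ m / (90×10⁻⁷ × 16.1 m) = 33.609 K

ΔT = 33.6 K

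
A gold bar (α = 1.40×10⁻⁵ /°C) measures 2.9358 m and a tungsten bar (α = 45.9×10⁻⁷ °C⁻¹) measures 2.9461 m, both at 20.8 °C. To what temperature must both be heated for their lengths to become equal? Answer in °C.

T = 394.3 °C

Equal length when α₁L₁ΔT − α₂L₂ΔT = L₂ − L₁ = 1.03×10⁻² m
α₁L₁ = 4.11012×10⁻⁵, α₂L₂ = 1.3522599×10⁻⁵ → Δ(αL) = 2.7578601×10⁻⁵ m/K
ΔT = 1.03×10⁻² / 2.7578601×10⁻⁵ = 373.478 K, so T = 20.8 + 373.478 = 394.278 °C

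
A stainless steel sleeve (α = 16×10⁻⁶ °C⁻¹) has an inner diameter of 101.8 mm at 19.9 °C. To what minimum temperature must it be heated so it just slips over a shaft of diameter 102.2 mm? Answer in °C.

T = 265 °C

Required Δd = 102.2 − 101.8 = 0.4 mm
Δd = αd₀ΔT ⇒ ΔT = Δd/(αd₀) = 0.4 / (16×10⁻⁶ × 101.8) = 245.58 K
T_min = 19.9 + 245.58 = 265.48 °C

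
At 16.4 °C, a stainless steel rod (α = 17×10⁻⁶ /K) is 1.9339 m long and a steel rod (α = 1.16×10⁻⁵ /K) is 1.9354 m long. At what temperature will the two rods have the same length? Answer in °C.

T = 160.3 °C

Equal length when α₁L₁ΔT − α₂L₂ΔT = L₂ − L₁ = 1.50×10⁻³ m
α₁L₁ = 3.28763×10⁻⁵, α₂L₂ = 2.245064×10⁻⁵ → Δ(αL) = 1.042566×10⁻⁵ m/K
ΔT = 1.50×10⁻³ / 1.042566×10⁻⁵ = 143.876 K, so T = 16.4 + 143.876 = 160.276 °C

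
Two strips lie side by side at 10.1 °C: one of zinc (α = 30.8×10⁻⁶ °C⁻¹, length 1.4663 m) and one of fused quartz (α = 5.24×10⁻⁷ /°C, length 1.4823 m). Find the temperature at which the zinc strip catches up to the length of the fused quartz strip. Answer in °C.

Equal length when α₁L₁ΔT − α₂L₂ΔT = L₂ − L₁ = 1.60×10⁻² m
α₁L₁ = 4.516204×10⁻⁵, α₂L₂ = 7.767252×10⁻⁷ → Δ(αL) = 4.43853148×10⁻⁵ m/K
ΔT = 1.60×10⁻² / 4.43853148×10⁻⁵ = 360.480 K, so T = 10.1 + 360.480 = 370.580 °C

T = 370.6 °C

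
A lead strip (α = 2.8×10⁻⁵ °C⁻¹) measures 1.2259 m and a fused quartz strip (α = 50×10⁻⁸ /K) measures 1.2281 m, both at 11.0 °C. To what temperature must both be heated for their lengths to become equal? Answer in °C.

Equal length when α₁L₁ΔT − α₂L₂ΔT = L₂ − L₁ = 2.20×10⁻³ m
α₁L₁ = 3.43252×10⁻⁵, α₂L₂ = 6.1405×10⁻⁷ → Δ(αL) = 3.371115×10⁻⁵ m/K
ΔT = 2.20×10⁻³ / 3.371115×10⁻⁵ = 65.2603 K, so T = 11.0 + 65.2603 = 76.2603 °C

T = 76.26 °C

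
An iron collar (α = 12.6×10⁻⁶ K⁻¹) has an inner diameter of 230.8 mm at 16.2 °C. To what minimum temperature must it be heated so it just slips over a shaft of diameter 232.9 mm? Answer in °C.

Required Δd = 232.9 − 230.8 = 2.1 mm
Δd = αd₀ΔT ⇒ ΔT = Δd/(αd₀) = 2.1 / (12.6×10⁻⁶ × 230.8) = 722.13 K
T_min = 16.2 + 722.13 = 738.33 °C

T = 738 °C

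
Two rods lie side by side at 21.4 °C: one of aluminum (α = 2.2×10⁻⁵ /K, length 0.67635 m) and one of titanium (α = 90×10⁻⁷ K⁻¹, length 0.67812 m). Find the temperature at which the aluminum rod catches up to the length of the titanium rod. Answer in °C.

T = 223.1 °C

L₁(1 + α₁ΔT) = L₂(1 + α₂ΔT) ⇒ ΔT = (L₂ − L₁)/(α₁L₁ − α₂L₂)
L₂ − L₁ = 0.67812 − 0.67635 = 1.77×10⁻³ m
α₁L₁ − α₂L₂ = 2.2×10⁻⁵×0.67635 − 90×10⁻⁷×0.67812 = 8.77662×10⁻⁶ m/K
ΔT = 1.77×10⁻³ / 8.77662×10⁻⁶ = 201.672 K
T = 21.4 + 201.672 = 223.072 °C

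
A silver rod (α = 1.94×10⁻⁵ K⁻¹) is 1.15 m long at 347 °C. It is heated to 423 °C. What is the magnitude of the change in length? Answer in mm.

|ΔT| = |423 − 347| = 76 K
ΔL = αL₀ΔT = (1.94×10⁻⁵)(1.15)(76) = 1.70×10⁻³ m

ΔL = 1.70 mm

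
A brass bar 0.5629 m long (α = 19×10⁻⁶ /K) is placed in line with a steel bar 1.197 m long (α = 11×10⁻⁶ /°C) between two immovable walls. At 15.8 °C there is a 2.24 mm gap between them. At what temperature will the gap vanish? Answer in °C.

α₁L₁ = 1.06951×10⁻⁵ m/K, α₂L₂ = 1.3167×10⁻⁵ m/K → total 2.38621×10⁻⁵ m/K
ΔT = g/(α₁L₁+α₂L₂) = 2.24×10⁻³ / 2.38621×10⁻⁵ = 93.87 K
T = 15.8 + 93.87 = 109.67 °C

T = 110 °C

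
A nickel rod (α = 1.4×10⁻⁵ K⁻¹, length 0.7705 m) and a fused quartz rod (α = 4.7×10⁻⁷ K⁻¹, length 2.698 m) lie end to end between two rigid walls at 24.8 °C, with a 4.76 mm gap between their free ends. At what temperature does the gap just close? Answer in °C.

T = 420 °C

α₁L₁ = 1.0787×10⁻⁵ m/K, α₂L₂ = 1.26806×10⁻⁶ m/K → total 1.205506×10⁻⁵ m/K
ΔT = g/(α₁L₁+α₂L₂) = 4.76×10⁻³ / 1.205506×10⁻⁵ = 394.85 K
T = 24.8 + 394.85 = 419.65 °C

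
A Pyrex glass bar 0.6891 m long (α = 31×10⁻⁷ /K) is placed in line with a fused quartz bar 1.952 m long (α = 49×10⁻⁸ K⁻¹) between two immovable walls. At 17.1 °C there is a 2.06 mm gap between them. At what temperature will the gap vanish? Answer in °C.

α₁L₁ = 2.13621×10⁻⁶ m/K, α₂L₂ = 9.5648×10⁻⁷ m/K → total 3.09269×10⁻⁶ m/K
ΔT = g/(α₁L₁+α₂L₂) = 2.06×10⁻³ / 3.09269×10⁻⁶ = 666.09 K
T = 17.1 + 666.09 = 683.19 °C

T = 683 °C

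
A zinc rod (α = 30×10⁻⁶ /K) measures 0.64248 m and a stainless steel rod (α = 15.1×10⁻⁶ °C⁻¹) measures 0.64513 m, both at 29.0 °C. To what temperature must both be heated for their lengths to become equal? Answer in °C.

Equal length when α₁L₁ΔT − α₂L₂ΔT = L₂ − L₁ = 2.65×10⁻³ m
α₁L₁ = 1.92744×10⁻⁵, α₂L₂ = 9.741463×10⁻⁶ → Δ(αL) = 9.532937×10⁻⁶ m/K
ΔT = 2.65×10⁻³ / 9.532937×10⁻⁶ = 277.984 K, so T = 29.0 + 277.984 = 306.984 °C

T = 307.0 °C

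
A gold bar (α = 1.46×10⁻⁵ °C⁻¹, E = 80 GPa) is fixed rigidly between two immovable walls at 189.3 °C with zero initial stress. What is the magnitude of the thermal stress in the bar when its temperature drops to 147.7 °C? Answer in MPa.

Fully constrained: the free strain ε = αΔT is blocked, so σ = Eε = EαΔT.
|ΔT| = 41.6 K
σ = 80.0×10⁹ × 1.46×10⁻⁵ × 41.6 = 4.86×10⁷ Pa

σ = 48.6 MPa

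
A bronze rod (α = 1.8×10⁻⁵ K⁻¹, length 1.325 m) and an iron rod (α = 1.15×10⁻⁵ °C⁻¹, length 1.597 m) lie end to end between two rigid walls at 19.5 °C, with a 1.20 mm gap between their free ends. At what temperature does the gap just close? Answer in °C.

T = 47.9 °C

Gap closes when ΔL₁ + ΔL₂ = 1.20 mm = 1.20×10⁻³ m
(α₁L₁ + α₂L₂)ΔT = g
α₁L₁ + α₂L₂ = 1.8×10⁻⁵×1.325 + 1.15×10⁻⁵×1.597 = 4.22155×10⁻⁵ m/K
ΔT = 1.20×10⁻³ / 4.22155×10⁻⁵ = 28.426 K
T = 19.5 + 28.426 = 47.926 °C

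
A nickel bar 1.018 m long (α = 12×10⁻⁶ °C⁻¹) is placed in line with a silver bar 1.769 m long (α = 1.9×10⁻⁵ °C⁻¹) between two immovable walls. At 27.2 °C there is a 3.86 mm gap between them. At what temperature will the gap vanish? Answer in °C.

Gap closes when ΔL₁ + ΔL₂ = 3.86 mm = 3.86×10⁻³ m
(α₁L₁ + α₂L₂)ΔT = g
α₁L₁ + α₂L₂ = 12×10⁻⁶×1.018 + 1.9×10⁻⁵×1.769 = 4.5827×10⁻⁵ m/K
ΔT = 3.86×10⁻³ / 4.5827×10⁻⁵ = 84.23 K
T = 27.2 + 84.23 = 111.43 °C

T = 111 °C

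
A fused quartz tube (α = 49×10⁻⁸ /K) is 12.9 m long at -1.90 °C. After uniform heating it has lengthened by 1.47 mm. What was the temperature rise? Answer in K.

ΔT = 233 K

ΔL = αL₀ΔT ⇒ ΔT = ΔL / (αL₀)
ΔT = 1.47×10⁻³ m / (49×10⁻⁸ × 12.9 m) = 232.56 K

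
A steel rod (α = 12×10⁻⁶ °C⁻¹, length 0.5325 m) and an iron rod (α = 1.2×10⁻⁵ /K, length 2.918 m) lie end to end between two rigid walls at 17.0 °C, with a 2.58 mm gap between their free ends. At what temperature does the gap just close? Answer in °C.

α₁L₁ = 6.390×10⁻⁶ m/K, α₂L₂ = 3.5016×10⁻⁵ m/K → total 4.1406×10⁻⁵ m/K
ΔT = g/(α₁L₁+α₂L₂) = 2.58×10⁻³ / 4.1406×10⁻⁵ = 62.310 K
T = 17.0 + 62.310 = 79.310 °C

T = 79.3 °C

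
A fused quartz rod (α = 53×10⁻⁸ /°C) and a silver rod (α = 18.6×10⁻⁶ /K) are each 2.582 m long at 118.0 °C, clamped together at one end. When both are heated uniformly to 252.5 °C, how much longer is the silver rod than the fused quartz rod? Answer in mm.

ΔT = 134.5 K
fused quartz: ΔL = 53×10⁻⁸ × 2.582 m × 134.5 = 1.8406×10⁻⁴ m = 0.18406 mm
silver: ΔL = 18.6×10⁻⁶ × 2.582 m × 134.5 = 6.4594×10⁻³ m = 6.4594 mm
difference = 6.4594 − 0.18406 = 6.27534 mm

6.28 mm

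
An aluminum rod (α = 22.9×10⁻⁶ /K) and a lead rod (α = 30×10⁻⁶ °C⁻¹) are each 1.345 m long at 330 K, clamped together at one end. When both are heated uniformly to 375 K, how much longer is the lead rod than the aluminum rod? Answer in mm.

ΔT = 45 K
aluminum: ΔL = 22.9×10⁻⁶ × 1.345 m × 45 = 1.3860×10⁻³ m = 1.3860 mm
lead: ΔL = 30×10⁻⁶ × 1.345 m × 45 = 1.8157×10⁻³ m = 1.8157 mm
difference = 1.8157 − 1.3860 = 0.4297 mm

0.430 mm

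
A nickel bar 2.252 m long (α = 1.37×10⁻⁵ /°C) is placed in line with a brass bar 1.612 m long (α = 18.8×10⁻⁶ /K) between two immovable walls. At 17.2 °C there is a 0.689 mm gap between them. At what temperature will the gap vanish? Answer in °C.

α₁L₁ = 3.08524×10⁻⁵ m/K, α₂L₂ = 3.03056×10⁻⁵ m/K → total 6.1158×10⁻⁵ m/K
ΔT = g/(α₁L₁+α₂L₂) = 6.89×10⁻⁴ / 6.1158×10⁻⁵ = 11.266 K
T = 17.2 + 11.266 = 28.466 °C

T = 28.5 °C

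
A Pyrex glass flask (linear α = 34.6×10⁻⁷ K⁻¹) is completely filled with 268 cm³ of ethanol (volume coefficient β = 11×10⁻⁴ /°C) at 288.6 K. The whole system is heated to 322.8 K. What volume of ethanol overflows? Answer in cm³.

The flask also expands: β_container ≈ 3α = 1.038×10⁻⁵ /K
Net overflow = V₀(β_liq − 3α_cont)ΔT
β − 3α = 1.10×10⁻³ − 1.038×10⁻⁵ = 1.08962×10⁻³ /K; ΔT = 34.2 K
ΔV = 268 × 1.08962×10⁻³ × 34.2 = 9.99 cm³

9.99 cm³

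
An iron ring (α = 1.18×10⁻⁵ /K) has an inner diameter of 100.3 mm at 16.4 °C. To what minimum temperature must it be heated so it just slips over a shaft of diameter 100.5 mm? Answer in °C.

T = 185 °C

Required Δd = 100.5 − 100.3 = 0.2 mm
Δd = αd₀ΔT ⇒ ΔT = Δd/(αd₀) = 0.2 / (1.18×10⁻⁵ × 100.3) = 168.98 K
T_min = 16.4 + 168.98 = 185.38 °C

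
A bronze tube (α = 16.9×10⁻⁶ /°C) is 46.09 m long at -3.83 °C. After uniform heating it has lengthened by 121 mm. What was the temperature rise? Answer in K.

ΔT = 155 K

ΔL = αL₀ΔT ⇒ ΔT = ΔL / (αL₀)
ΔT = 121×10⁻³ m / (16.9×10⁻⁶ × 46.09 m) = 155.34 K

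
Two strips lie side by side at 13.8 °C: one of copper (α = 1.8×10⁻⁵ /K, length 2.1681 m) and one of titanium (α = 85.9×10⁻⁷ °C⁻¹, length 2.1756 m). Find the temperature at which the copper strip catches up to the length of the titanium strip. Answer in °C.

L₁(1 + α₁ΔT) = L₂(1 + α₂ΔT) ⇒ ΔT = (L₂ − L₁)/(α₁L₁ − α₂L₂)
L₂ − L₁ = 2.1756 − 2.1681 = 7.50×10⁻³ m
α₁L₁ − α₂L₂ = 1.8×10⁻⁵×2.1681 − 85.9×10⁻⁷×2.1756 = 2.0337396×10⁻⁵ m/K
ΔT = 7.50×10⁻³ / 2.0337396×10⁻⁵ = 368.779 K
T = 13.8 + 368.779 = 382.579 °C

T = 382.6 °C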